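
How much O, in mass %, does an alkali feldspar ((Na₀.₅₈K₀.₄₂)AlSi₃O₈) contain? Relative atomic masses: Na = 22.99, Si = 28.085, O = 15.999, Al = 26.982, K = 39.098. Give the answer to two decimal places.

M((Na₀.₅₈K₀.₄₂)AlSi₃O₈) = 268.984 g/mol.
O contributes 8 × 15.999 = 127.992 g per mole.
127.992/268.984 = 0.4758 → 47.58%.

47.58 mass %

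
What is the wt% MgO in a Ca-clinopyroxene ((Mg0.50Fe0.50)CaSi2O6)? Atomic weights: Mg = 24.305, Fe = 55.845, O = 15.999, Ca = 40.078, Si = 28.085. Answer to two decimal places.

8.67 wt%

Formula mass = 232.317 g/mol.
0.50 Mg → 0.5000 mol MgO per formula unit; M(MgO) = 40.304, so MgO mass = 20.152 g.
20.152/232.317 × 100 = 8.67 wt%.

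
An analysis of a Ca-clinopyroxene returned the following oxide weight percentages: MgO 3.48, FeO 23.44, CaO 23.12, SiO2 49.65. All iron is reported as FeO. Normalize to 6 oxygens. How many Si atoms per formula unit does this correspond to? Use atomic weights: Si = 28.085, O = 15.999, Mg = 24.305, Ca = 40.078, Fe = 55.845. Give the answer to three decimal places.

2.001 Si apfu

3.48 wt% MgO ÷ 40.304 g/mol = 0.08634 mol, giving 0.08634 Mg and 0.08634 O.
23.44 wt% FeO ÷ 71.844 g/mol = 0.32626 mol, giving 0.32626 Fe and 0.32626 O.
23.12 wt% CaO ÷ 56.077 g/mol = 0.41229 mol, giving 0.41229 Ca and 0.41229 O.
49.65 wt% SiO2 ÷ 60.083 g/mol = 0.82636 mol, giving 0.82636 Si and 1.65272 O.
Oxygen sums to 2.47761; scaling by 6/2.47761 = 2.42169 puts the formula on 6 O.
Si: 0.82636 × 2.42169 = 2.001 atoms per formula unit.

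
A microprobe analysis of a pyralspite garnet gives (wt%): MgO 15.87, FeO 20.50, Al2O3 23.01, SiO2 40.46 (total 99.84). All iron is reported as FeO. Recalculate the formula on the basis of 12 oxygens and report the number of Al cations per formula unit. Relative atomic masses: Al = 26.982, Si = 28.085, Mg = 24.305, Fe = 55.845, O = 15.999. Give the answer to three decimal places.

2.004 Al apfu

MgO: 15.87/40.304 = 0.39376 mol → 0.39376 mol Mg, 0.39376 mol O.
FeO: 20.50/71.844 = 0.28534 mol → 0.28534 mol Fe, 0.28534 mol O.
Al2O3: 23.01/101.961 = 0.22567 mol → 0.45134 mol Al, 0.67701 mol O.
SiO2: 40.46/60.083 = 0.67340 mol → 0.67340 mol Si, 1.34680 mol O.
Total oxygen = 2.70291 mol. Normalization factor = 12/2.70291 = 4.43966.
Al per 12 O = 0.45134 × 4.43966 = 2.004.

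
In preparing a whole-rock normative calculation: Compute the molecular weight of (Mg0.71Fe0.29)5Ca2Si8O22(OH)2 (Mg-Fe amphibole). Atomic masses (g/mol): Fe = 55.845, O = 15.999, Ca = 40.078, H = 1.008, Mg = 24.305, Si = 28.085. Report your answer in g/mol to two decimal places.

The formula mass is the sum 3.55*24.305 + 1.45*55.845 + 2*40.078 + 8*28.085 + 24*15.999 + 2*1.008.

858.09 g/mol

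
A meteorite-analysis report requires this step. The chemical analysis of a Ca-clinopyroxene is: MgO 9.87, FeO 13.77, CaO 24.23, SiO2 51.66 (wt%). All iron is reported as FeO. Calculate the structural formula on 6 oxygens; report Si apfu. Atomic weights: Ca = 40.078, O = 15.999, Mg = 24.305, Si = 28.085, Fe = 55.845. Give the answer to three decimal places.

MgO: 9.87/40.304 = 0.24489 mol → 0.24489 mol Mg, 0.24489 mol O.
FeO: 13.77/71.844 = 0.19167 mol → 0.19167 mol Fe, 0.19167 mol O.
CaO: 24.23/56.077 = 0.43208 mol → 0.43208 mol Ca, 0.43208 mol O.
SiO2: 51.66/60.083 = 0.85981 mol → 0.85981 mol Si, 1.71962 mol O.
Total oxygen = 2.58826 mol. Normalization factor = 6/2.58826 = 2.31816.
Si per 6 O = 0.85981 × 2.31816 = 1.993.

1.993 Si apfu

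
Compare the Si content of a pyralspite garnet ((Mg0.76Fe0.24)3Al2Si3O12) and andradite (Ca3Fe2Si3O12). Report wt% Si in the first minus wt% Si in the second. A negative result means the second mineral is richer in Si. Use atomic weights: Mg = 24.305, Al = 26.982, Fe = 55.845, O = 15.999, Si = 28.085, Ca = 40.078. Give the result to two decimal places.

3.21 percentage points

Si in (Mg0.76Fe0.24)3Al2Si3O12: molar mass 425.831 g/mol; 3×28.085 = 84.255 g → 19.79 wt%.
Si in Ca3Fe2Si3O12: molar mass 508.167 g/mol; 3×28.085 = 84.255 g → 16.58 wt%.
Difference = 19.79 − 16.58 = 3.21 percentage points.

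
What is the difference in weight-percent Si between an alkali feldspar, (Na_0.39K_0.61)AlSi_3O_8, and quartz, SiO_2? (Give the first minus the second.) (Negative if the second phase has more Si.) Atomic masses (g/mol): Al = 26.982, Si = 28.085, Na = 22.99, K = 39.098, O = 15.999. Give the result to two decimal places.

Si in (Na_0.39K_0.61)AlSi_3O_8: molar mass 272.045 g/mol; 3×28.085 = 84.255 g → 30.97 wt%.
Si in SiO_2: molar mass 60.083 g/mol; 1×28.085 = 28.085 g → 46.74 wt%.
Difference = 30.97 − 46.74 = -15.77 percentage points.

-15.77 percentage points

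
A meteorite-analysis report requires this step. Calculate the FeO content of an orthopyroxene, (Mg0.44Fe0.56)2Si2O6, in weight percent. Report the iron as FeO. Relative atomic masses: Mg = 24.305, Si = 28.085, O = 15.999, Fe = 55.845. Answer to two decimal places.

Molar mass of (Mg0.44Fe0.56)2Si2O6 = 0.88·24.305 + 1.12·55.845 + 2·28.085 + 6·15.999 = 236.099 g/mol.
Each formula unit contains 1.12 Fe, equivalent to 1.12/1 = 1.1200 mol FeO.
M(FeO) = 1×55.845 + 1×15.999 = 71.844 g/mol.
Mass of FeO per formula unit = 1.1200 × 71.844 = 80.465 g.
FeO wt% = 80.465 / 236.099 × 100 = 34.08%.

34.08 wt%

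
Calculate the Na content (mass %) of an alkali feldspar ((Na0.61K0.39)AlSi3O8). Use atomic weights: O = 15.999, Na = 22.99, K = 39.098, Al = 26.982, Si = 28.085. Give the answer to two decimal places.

Molar mass of (Na0.61K0.39)AlSi3O8: 0.61×22.99 + 0.39×39.098 + 1×26.982 + 3×28.085 + 8×15.999 = 268.501 g/mol.
Mass of Na per formula unit: 0.61 × 22.99 = 14.024 g.
Weight fraction Na = 14.024 / 268.501 = 0.0522.

5.22 mass %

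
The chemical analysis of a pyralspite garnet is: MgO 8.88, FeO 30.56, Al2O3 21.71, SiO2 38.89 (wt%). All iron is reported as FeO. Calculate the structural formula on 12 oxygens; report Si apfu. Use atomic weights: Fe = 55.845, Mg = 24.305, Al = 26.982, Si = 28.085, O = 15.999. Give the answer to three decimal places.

3.012 Si apfu

MgO (M=40.304): mol = 0.22033; Mg = 0.22033, O = 0.22033.
FeO (M=71.844): mol = 0.42537; Fe = 0.42537, O = 0.42537.
Al2O3 (M=101.961): mol = 0.21292; Al = 0.42584, O = 0.63876.
SiO2 (M=60.083): mol = 0.64727; Si = 0.64727, O = 1.29454.
ΣO = 2.57900; factor = 12/ΣO = 4.65297.
Si apfu = 0.64727 × 4.65297 = 3.012.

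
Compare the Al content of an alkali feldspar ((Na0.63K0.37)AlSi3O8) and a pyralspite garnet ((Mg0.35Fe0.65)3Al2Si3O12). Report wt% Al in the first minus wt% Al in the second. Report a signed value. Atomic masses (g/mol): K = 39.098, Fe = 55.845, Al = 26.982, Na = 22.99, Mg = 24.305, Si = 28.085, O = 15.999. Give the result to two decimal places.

-1.55 percentage points

First mineral: 26.982 g Al in 268.179 g formula = 10.06 wt% Al.
Second mineral: 53.964 g Al in 464.625 g formula = 11.61 wt% Al.
10.06% − 11.61% gives a difference of -1.55 percentage points.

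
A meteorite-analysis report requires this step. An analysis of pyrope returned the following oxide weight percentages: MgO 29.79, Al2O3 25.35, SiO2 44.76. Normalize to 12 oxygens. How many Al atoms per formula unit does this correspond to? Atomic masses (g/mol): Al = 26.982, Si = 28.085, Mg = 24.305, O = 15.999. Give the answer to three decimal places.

MgO: 29.79/40.304 = 0.73913 mol → 0.73913 mol Mg, 0.73913 mol O.
Al2O3: 25.35/101.961 = 0.24862 mol → 0.49724 mol Al, 0.74586 mol O.
SiO2: 44.76/60.083 = 0.74497 mol → 0.74497 mol Si, 1.48994 mol O.
Total oxygen = 2.97493 mol. Normalization factor = 12/2.97493 = 4.03371.
Al per 12 O = 0.49724 × 4.03371 = 2.006.

2.006 Al apfu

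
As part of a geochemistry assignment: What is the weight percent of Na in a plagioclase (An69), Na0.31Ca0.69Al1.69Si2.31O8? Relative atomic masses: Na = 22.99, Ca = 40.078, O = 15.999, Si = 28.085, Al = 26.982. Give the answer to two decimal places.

2.61 mass %

Formula mass = 0.31×22.99 + 0.69×40.078 + 1.69×26.982 + 2.31×28.085 + 8×15.999 = 273.249 g/mol, of which 7.127 g is Na.
So Na makes up 7.127/273.249 = 0.0261 of the mass, i.e. 2.61%.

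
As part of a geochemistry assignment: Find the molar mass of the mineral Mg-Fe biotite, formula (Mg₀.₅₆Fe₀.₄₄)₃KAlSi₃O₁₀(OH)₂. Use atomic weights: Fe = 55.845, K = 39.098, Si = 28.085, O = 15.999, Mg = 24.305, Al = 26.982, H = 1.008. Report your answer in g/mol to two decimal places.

458.89 g/mol

The formula mass is the sum 1.68*24.305 + 1.32*55.845 + 1*39.098 + 1*26.982 + 3*28.085 + 12*15.999 + 2*1.008.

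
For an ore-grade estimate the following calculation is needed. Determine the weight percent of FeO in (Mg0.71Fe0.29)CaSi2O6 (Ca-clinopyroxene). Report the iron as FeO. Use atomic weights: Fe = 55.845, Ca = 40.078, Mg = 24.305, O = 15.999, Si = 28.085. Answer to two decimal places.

Molar mass of (Mg0.71Fe0.29)CaSi2O6 = 0.71·24.305 + 0.29·55.845 + 1·40.078 + 2·28.085 + 6·15.999 = 225.694 g/mol.
Each formula unit contains 0.29 Fe, equivalent to 0.29/1 = 0.2900 mol FeO.
M(FeO) = 1×55.845 + 1×15.999 = 71.844 g/mol.
Mass of FeO per formula unit = 0.2900 × 71.844 = 20.835 g.
FeO wt% = 20.835 / 225.694 × 100 = 9.23%.

9.23 wt%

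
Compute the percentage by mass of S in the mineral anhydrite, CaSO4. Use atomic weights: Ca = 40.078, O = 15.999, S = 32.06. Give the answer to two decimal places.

Formula mass = 1×40.078 + 1×32.06 + 4×15.999 = 136.134 g/mol, of which 32.060 g is S.
So S makes up 32.060/136.134 = 0.2355 of the mass, i.e. 23.55%.

23.55 weight percent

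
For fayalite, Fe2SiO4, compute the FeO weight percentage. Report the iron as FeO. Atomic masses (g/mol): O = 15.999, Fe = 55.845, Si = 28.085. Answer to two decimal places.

M(Fe2SiO4) = 203.771 g/mol; M(FeO) = 71.844 g/mol.
Moles FeO per formula unit = 2 Fe ÷ 1 = 2.0000.
FeO fraction = (2.0000 × 71.844) / 203.771 = 143.688/203.771 = 0.7051.

70.51 wt%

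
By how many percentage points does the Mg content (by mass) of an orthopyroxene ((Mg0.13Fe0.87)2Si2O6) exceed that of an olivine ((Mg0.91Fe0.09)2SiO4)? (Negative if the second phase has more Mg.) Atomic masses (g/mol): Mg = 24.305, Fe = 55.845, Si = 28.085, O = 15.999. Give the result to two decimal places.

-27.75 percentage points

M((Mg0.13Fe0.87)2Si2O6) = 255.654 g/mol, so wt% Mg = 6.319/255.654 × 100 = 2.47%.
M((Mg0.91Fe0.09)2SiO4) = 146.368 g/mol, so wt% Mg = 44.235/146.368 × 100 = 30.22%.
2.47 − 30.22 = -27.75 pp.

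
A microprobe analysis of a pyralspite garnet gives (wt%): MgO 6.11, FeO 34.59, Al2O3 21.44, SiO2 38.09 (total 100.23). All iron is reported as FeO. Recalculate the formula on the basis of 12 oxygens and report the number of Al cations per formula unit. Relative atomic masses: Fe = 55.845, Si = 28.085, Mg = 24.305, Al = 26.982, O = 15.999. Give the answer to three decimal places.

1.993 Al apfu

MgO: 6.11/40.304 = 0.15160 mol → 0.15160 mol Mg, 0.15160 mol O.
FeO: 34.59/71.844 = 0.48146 mol → 0.48146 mol Fe, 0.48146 mol O.
Al2O3: 21.44/101.961 = 0.21028 mol → 0.42056 mol Al, 0.63084 mol O.
SiO2: 38.09/60.083 = 0.63396 mol → 0.63396 mol Si, 1.26792 mol O.
Total oxygen = 2.53182 mol. Normalization factor = 12/2.53182 = 4.73967.
Al per 12 O = 0.42056 × 4.73967 = 1.993.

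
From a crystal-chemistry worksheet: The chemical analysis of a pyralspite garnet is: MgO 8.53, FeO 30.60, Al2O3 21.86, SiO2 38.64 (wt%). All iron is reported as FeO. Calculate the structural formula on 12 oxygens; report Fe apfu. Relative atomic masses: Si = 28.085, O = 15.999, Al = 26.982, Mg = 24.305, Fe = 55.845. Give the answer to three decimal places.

MgO (M=40.304): mol = 0.21164; Mg = 0.21164, O = 0.21164.
FeO (M=71.844): mol = 0.42592; Fe = 0.42592, O = 0.42592.
Al2O3 (M=101.961): mol = 0.21440; Al = 0.42880, O = 0.64320.
SiO2 (M=60.083): mol = 0.64311; Si = 0.64311, O = 1.28622.
ΣO = 2.56698; factor = 12/ΣO = 4.67475.
Fe apfu = 0.42592 × 4.67475 = 1.991.

1.991 Fe apfu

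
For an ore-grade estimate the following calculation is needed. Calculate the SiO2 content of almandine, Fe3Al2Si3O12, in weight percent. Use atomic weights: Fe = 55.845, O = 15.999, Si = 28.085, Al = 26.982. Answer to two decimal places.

36.21 wt%

Formula mass = 497.742 g/mol.
3 Si → 3.0000 mol SiO2 per formula unit; M(SiO2) = 60.083, so SiO2 mass = 180.249 g.
180.249/497.742 × 100 = 36.21 wt%.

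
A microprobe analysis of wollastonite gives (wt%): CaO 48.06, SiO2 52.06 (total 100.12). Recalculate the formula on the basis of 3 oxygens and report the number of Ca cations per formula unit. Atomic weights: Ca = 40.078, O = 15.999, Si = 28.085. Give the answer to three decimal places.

48.06 wt% CaO ÷ 56.077 g/mol = 0.85704 mol, giving 0.85704 Ca and 0.85704 O.
52.06 wt% SiO2 ÷ 60.083 g/mol = 0.86647 mol, giving 0.86647 Si and 1.73294 O.
Oxygen sums to 2.58998; scaling by 3/2.58998 = 1.15831 puts the formula on 3 O.
Ca: 0.85704 × 1.15831 = 0.993 atoms per formula unit.

0.993 Ca apfu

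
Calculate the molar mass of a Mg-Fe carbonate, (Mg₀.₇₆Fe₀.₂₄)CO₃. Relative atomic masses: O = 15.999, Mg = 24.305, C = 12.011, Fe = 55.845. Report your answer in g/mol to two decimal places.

M = 0.76·24.305 + 0.24·55.845 + 1·12.011 + 3·15.999

91.88 g/mol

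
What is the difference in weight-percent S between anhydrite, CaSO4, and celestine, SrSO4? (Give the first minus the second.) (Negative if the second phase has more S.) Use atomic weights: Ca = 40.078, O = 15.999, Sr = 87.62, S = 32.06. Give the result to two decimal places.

6.10 percentage points

M(CaSO4) = 136.134 g/mol, so wt% S = 32.060/136.134 × 100 = 23.55%.
M(SrSO4) = 183.676 g/mol, so wt% S = 32.060/183.676 × 100 = 17.45%.
23.55 − 17.45 = 6.10 pp.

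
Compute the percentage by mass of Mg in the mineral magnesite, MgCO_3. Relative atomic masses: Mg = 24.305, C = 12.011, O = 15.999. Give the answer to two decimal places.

28.83 mass %

Molar mass of MgCO_3: 1·24.305 + 1·12.011 + 3·15.999 = 84.313 g/mol.
Mass of Mg per formula unit: 1 × 24.305 = 24.305 g.
Weight fraction Mg = 24.305 / 84.313 = 0.2883.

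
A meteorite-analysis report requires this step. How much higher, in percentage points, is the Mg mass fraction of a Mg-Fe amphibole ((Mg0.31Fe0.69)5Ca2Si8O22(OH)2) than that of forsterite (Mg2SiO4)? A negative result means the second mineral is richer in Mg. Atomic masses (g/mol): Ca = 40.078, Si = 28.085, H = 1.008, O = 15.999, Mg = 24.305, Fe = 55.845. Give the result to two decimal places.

First mineral: 37.673 g Mg in 921.166 g formula = 4.09 wt% Mg.
Second mineral: 48.610 g Mg in 140.691 g formula = 34.55 wt% Mg.
4.09% − 34.55% gives a difference of -30.46 percentage points.

-30.46 percentage points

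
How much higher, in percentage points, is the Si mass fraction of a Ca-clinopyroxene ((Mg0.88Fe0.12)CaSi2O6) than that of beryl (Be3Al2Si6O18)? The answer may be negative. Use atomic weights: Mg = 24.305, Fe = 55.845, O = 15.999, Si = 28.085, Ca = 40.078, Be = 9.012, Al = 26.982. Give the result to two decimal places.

First mineral: 56.170 g Si in 220.332 g formula = 25.49 wt% Si.
Second mineral: 168.510 g Si in 537.492 g formula = 31.35 wt% Si.
25.49% − 31.35% gives a difference of -5.86 percentage points.

-5.86 percentage points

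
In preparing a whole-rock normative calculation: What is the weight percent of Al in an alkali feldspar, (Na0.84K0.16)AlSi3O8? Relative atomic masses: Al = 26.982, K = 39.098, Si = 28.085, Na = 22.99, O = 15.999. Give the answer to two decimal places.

Molar mass of (Na0.84K0.16)AlSi3O8: 0.84·22.99 + 0.16·39.098 + 1·26.982 + 3·28.085 + 8·15.999 = 264.796 g/mol.
Mass of Al per formula unit: 1 × 26.982 = 26.982 g.
Weight fraction Al = 26.982 / 264.796 = 0.1019.

10.19 mass %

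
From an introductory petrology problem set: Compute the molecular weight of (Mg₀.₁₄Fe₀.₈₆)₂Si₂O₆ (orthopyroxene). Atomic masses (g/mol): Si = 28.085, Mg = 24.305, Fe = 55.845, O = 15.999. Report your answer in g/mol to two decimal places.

Mg: 0.28 × 24.305 = 6.8054
Fe: 1.72 × 55.845 = 96.0534
Si: 2 × 28.085 = 56.1700
O: 6 × 15.999 = 95.9940
Summing the contributions gives the formula mass.

255.02 g/mol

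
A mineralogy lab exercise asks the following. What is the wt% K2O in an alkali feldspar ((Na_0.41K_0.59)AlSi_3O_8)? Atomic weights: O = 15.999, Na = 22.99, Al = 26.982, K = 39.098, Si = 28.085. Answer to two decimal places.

10.23 wt%

M((Na_0.41K_0.59)AlSi_3O_8) = 271.723 g/mol; M(K2O) = 94.195 g/mol.
Moles K2O per formula unit = 0.59 K ÷ 2 = 0.2950.
K2O fraction = (0.2950 × 94.195) / 271.723 = 27.788/271.723 = 0.1023.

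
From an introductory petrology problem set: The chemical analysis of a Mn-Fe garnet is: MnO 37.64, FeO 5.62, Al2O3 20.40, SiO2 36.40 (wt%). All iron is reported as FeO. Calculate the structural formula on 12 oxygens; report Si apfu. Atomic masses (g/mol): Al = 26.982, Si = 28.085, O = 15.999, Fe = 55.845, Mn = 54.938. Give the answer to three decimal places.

3.003 Si apfu

37.64 wt% MnO ÷ 70.937 g/mol = 0.53061 mol, giving 0.53061 Mn and 0.53061 O.
5.62 wt% FeO ÷ 71.844 g/mol = 0.07823 mol, giving 0.07823 Fe and 0.07823 O.
20.40 wt% Al2O3 ÷ 101.961 g/mol = 0.20008 mol, giving 0.40016 Al and 0.60024 O.
36.40 wt% SiO2 ÷ 60.083 g/mol = 0.60583 mol, giving 0.60583 Si and 1.21166 O.
Oxygen sums to 2.42074; scaling by 12/2.42074 = 4.95716 puts the formula on 12 O.
Si: 0.60583 × 4.95716 = 3.003 atoms per formula unit.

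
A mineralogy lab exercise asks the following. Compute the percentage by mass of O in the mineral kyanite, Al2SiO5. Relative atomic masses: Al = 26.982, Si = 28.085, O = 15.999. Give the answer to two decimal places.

M(Al2SiO5) = 162.044 g/mol.
O contributes 5 × 15.999 = 79.995 g per mole.
79.995/162.044 = 0.4937 → 49.37%.

49.37 wt%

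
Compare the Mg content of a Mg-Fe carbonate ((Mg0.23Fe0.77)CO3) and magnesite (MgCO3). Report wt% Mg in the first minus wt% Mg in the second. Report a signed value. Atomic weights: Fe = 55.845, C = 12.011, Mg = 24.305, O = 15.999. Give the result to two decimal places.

-23.68 percentage points

Mg in (Mg0.23Fe0.77)CO3: molar mass 108.599 g/mol; 0.23×24.305 = 5.590 g → 5.15 wt%.
Mg in MgCO3: molar mass 84.313 g/mol; 1×24.305 = 24.305 g → 28.83 wt%.
Difference = 5.15 − 28.83 = -23.68 percentage points.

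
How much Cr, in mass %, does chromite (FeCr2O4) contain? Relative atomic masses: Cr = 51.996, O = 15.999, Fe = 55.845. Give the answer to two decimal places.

46.46 mass %

Formula mass = 1×55.845 + 2×51.996 + 4×15.999 = 223.833 g/mol, of which 103.992 g is Cr.
So Cr makes up 103.992/223.833 = 0.4646 of the mass, i.e. 46.46%.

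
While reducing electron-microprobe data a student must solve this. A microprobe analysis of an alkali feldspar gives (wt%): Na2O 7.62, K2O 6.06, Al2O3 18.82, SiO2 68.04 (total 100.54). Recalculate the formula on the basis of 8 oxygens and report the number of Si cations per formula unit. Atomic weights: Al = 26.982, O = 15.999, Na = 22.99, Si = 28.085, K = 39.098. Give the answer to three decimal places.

3.014 Si apfu

Na2O (M=61.979): mol = 0.12294; Na = 0.24588, O = 0.12294.
K2O (M=94.195): mol = 0.06433; K = 0.12866, O = 0.06433.
Al2O3 (M=101.961): mol = 0.18458; Al = 0.36916, O = 0.55374.
SiO2 (M=60.083): mol = 1.13243; Si = 1.13243, O = 2.26486.
ΣO = 3.00587; factor = 8/ΣO = 2.66146.
Si apfu = 1.13243 × 2.66146 = 3.014.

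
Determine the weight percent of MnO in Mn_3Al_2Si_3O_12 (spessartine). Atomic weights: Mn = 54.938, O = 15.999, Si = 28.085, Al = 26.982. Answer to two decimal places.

Molar mass of Mn_3Al_2Si_3O_12 = 3·54.938 + 2·26.982 + 3·28.085 + 12·15.999 = 495.021 g/mol.
Each formula unit contains 3 Mn, equivalent to 3/1 = 3.0000 mol MnO.
M(MnO) = 1×54.938 + 1×15.999 = 70.937 g/mol.
Mass of MnO per formula unit = 3.0000 × 70.937 = 212.811 g.
MnO wt% = 212.811 / 495.021 × 100 = 42.99%.

42.99 wt%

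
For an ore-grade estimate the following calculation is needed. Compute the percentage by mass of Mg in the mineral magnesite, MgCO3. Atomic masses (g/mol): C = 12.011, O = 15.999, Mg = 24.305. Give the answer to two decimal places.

28.83 wt%

M(MgCO3) = 84.313 g/mol.
Mg contributes 1 × 24.305 = 24.305 g per mole.
24.305/84.313 = 0.2883 → 28.83%.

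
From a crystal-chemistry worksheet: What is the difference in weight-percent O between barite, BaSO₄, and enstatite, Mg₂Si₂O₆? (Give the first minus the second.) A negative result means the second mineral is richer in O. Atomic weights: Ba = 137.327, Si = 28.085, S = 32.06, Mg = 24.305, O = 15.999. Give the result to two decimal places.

-20.39 percentage points

O in BaSO₄: molar mass 233.383 g/mol; 4×15.999 = 63.996 g → 27.42 wt%.
O in Mg₂Si₂O₆: molar mass 200.774 g/mol; 6×15.999 = 95.994 g → 47.81 wt%.
Difference = 27.42 − 47.81 = -20.39 percentage points.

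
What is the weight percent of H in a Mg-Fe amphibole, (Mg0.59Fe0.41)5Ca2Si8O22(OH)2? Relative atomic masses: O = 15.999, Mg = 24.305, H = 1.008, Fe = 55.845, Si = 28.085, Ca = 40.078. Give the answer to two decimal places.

M((Mg0.59Fe0.41)5Ca2Si8O22(OH)2) = 877.010 g/mol.
H contributes 2 × 1.008 = 2.016 g per mole.
2.016/877.010 = 0.0023 → 0.23%.

0.23 mass %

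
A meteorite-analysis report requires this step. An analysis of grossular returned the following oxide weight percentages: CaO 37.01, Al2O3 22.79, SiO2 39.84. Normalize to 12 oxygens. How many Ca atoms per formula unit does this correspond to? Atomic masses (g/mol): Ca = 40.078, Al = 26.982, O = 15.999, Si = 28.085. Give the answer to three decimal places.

37.01 wt% CaO ÷ 56.077 g/mol = 0.65999 mol, giving 0.65999 Ca and 0.65999 O.
22.79 wt% Al2O3 ÷ 101.961 g/mol = 0.22352 mol, giving 0.44704 Al and 0.67056 O.
39.84 wt% SiO2 ÷ 60.083 g/mol = 0.66308 mol, giving 0.66308 Si and 1.32616 O.
Oxygen sums to 2.65671; scaling by 12/2.65671 = 4.51686 puts the formula on 12 O.
Ca: 0.65999 × 4.51686 = 2.981 atoms per formula unit.

2.981 Ca apfu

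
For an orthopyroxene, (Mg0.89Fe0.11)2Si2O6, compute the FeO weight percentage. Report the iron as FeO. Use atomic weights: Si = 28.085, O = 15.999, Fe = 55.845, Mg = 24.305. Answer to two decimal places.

Molar mass of (Mg0.89Fe0.11)2Si2O6 = 1.78×24.305 + 0.22×55.845 + 2×28.085 + 6×15.999 = 207.713 g/mol.
Each formula unit contains 0.22 Fe, equivalent to 0.22/1 = 0.2200 mol FeO.
M(FeO) = 1×55.845 + 1×15.999 = 71.844 g/mol.
Mass of FeO per formula unit = 0.2200 × 71.844 = 15.806 g.
FeO wt% = 15.806 / 207.713 × 100 = 7.61%.

7.61 wt%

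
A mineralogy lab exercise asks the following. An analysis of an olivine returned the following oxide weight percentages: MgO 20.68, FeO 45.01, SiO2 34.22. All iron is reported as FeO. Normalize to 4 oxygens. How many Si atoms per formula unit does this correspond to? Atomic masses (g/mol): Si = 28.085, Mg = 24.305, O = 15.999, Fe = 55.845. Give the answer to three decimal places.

MgO: 20.68/40.304 = 0.51310 mol → 0.51310 mol Mg, 0.51310 mol O.
FeO: 45.01/71.844 = 0.62650 mol → 0.62650 mol Fe, 0.62650 mol O.
SiO2: 34.22/60.083 = 0.56955 mol → 0.56955 mol Si, 1.13910 mol O.
Total oxygen = 2.27870 mol. Normalization factor = 4/2.27870 = 1.75539.
Si per 4 O = 0.56955 × 1.75539 = 1.000.

1.000 Si apfu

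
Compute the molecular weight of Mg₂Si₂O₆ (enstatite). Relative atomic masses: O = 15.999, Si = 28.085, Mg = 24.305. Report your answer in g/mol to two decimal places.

The formula mass is the sum 2(24.305) + 2(28.085) + 6(15.999).

200.77 g/mol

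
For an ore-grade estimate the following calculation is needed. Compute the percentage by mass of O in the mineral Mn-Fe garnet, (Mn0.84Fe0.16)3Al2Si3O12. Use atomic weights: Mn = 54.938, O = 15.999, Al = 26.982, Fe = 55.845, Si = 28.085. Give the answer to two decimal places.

M((Mn0.84Fe0.16)3Al2Si3O12) = 495.456 g/mol.
O contributes 12 × 15.999 = 191.988 g per mole.
191.988/495.456 = 0.3875 → 38.75%.

38.75 wt%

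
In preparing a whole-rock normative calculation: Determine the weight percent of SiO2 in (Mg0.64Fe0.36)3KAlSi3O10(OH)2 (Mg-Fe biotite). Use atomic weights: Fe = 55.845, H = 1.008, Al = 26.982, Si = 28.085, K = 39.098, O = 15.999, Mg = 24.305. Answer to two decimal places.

39.94 wt%

M((Mg0.64Fe0.36)3KAlSi3O10(OH)2) = 451.317 g/mol; M(SiO2) = 60.083 g/mol.
Moles SiO2 per formula unit = 3 Si ÷ 1 = 3.0000.
SiO2 fraction = (3.0000 × 60.083) / 451.317 = 180.249/451.317 = 0.3994.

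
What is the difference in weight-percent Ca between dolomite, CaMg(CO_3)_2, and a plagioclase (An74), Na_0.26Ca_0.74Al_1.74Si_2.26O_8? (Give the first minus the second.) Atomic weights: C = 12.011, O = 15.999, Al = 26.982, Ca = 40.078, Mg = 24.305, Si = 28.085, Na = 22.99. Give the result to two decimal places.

First mineral: 40.078 g Ca in 184.399 g formula = 21.73 wt% Ca.
Second mineral: 29.658 g Ca in 274.048 g formula = 10.82 wt% Ca.
21.73% − 10.82% gives a difference of 10.91 percentage points.

10.91 percentage points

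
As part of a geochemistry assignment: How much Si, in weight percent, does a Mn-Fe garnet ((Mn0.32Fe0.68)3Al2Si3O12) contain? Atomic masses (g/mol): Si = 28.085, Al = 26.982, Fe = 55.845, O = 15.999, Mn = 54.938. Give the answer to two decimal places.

M((Mn0.32Fe0.68)3Al2Si3O12) = 496.871 g/mol.
Si contributes 3 × 28.085 = 84.255 g per mole.
84.255/496.871 = 0.1696 → 16.96%.

16.96 weight percent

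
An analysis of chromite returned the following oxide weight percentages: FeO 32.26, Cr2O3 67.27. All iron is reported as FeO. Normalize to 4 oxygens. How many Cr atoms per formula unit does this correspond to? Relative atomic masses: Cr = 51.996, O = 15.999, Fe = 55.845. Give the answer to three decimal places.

FeO: 32.26/71.844 = 0.44903 mol → 0.44903 mol Fe, 0.44903 mol O.
Cr2O3: 67.27/151.989 = 0.44260 mol → 0.88520 mol Cr, 1.32780 mol O.
Total oxygen = 1.77683 mol. Normalization factor = 4/1.77683 = 2.25120.
Cr per 4 O = 0.88520 × 2.25120 = 1.993.

1.993 Cr apfu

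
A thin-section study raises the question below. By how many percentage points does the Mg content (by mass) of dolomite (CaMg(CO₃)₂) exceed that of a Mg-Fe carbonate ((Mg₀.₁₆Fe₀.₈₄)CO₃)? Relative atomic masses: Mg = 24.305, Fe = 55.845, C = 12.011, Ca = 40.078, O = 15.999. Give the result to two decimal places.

9.67 percentage points

First mineral: 24.305 g Mg in 184.399 g formula = 13.18 wt% Mg.
Second mineral: 3.889 g Mg in 110.807 g formula = 3.51 wt% Mg.
13.18% − 3.51% gives a difference of 9.67 percentage points.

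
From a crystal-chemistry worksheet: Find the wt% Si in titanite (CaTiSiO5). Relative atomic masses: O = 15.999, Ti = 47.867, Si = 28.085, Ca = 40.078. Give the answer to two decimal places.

Formula mass = 1×40.078 + 1×47.867 + 1×28.085 + 5×15.999 = 196.025 g/mol, of which 28.085 g is Si.
So Si makes up 28.085/196.025 = 0.1433 of the mass, i.e. 14.33%.

14.33 mass %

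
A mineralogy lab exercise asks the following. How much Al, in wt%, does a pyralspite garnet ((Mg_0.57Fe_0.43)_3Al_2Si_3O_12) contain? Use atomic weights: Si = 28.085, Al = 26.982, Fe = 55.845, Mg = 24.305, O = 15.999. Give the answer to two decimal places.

12.16 wt%

M((Mg_0.57Fe_0.43)_3Al_2Si_3O_12) = 443.809 g/mol.
Al contributes 2 × 26.982 = 53.964 g per mole.
53.964/443.809 = 0.1216 → 12.16%.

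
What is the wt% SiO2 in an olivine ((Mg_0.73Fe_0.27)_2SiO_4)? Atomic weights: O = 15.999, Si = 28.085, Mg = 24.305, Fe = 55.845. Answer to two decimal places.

38.09 wt%

Formula mass = 157.723 g/mol.
1 Si → 1.0000 mol SiO2 per formula unit; M(SiO2) = 60.083, so SiO2 mass = 60.083 g.
60.083/157.723 × 100 = 38.09 wt%.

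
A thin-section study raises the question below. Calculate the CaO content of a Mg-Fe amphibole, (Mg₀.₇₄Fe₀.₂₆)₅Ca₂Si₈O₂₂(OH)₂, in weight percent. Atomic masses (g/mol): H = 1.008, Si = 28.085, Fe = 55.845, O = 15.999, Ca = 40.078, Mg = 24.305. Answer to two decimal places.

13.14 wt%

Formula mass = 853.355 g/mol.
2 Ca → 2.0000 mol CaO per formula unit; M(CaO) = 56.077, so CaO mass = 112.154 g.
112.154/853.355 × 100 = 13.14 wt%.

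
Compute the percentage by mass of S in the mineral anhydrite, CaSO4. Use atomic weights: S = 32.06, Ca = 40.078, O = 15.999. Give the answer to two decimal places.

23.55 weight percent

Formula mass = 1*40.078 + 1*32.06 + 4*15.999 = 136.134 g/mol, of which 32.060 g is S.
So S makes up 32.060/136.134 = 0.2355 of the mass, i.e. 23.55%.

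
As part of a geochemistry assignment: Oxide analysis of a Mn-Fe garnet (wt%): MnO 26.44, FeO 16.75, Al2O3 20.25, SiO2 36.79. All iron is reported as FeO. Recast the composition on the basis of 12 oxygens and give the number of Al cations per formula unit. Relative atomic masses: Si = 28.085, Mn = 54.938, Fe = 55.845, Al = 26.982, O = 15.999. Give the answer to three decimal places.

1.965 Al apfu

26.44 wt% MnO ÷ 70.937 g/mol = 0.37273 mol, giving 0.37273 Mn and 0.37273 O.
16.75 wt% FeO ÷ 71.844 g/mol = 0.23314 mol, giving 0.23314 Fe and 0.23314 O.
20.25 wt% Al2O3 ÷ 101.961 g/mol = 0.19861 mol, giving 0.39722 Al and 0.59583 O.
36.79 wt% SiO2 ÷ 60.083 g/mol = 0.61232 mol, giving 0.61232 Si and 1.22464 O.
Oxygen sums to 2.42634; scaling by 12/2.42634 = 4.94572 puts the formula on 12 O.
Al: 0.39722 × 4.94572 = 1.965 atoms per formula unit.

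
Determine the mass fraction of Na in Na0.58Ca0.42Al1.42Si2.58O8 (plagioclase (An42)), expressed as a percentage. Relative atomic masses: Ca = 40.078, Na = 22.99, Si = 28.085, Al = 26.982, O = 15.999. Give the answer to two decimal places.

M(Na0.58Ca0.42Al1.42Si2.58O8) = 268.933 g/mol.
Na contributes 0.58 × 22.99 = 13.334 g per mole.
13.334/268.933 = 0.0496 → 4.96%.

4.96 wt%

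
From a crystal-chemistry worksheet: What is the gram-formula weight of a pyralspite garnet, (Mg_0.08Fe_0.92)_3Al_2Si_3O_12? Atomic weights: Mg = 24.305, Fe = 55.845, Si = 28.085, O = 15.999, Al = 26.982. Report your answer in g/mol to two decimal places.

490.17 g/mol

M = 0.24(24.305) + 2.76(55.845) + 2(26.982) + 3(28.085) + 12(15.999)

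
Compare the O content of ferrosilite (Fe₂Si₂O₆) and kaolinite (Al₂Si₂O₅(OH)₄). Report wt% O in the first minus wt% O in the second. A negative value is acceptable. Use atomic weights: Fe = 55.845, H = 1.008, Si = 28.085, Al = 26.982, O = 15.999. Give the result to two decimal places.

O in Fe₂Si₂O₆: molar mass 263.854 g/mol; 6×15.999 = 95.994 g → 36.38 wt%.
O in Al₂Si₂O₅(OH)₄: molar mass 258.157 g/mol; 9×15.999 = 143.991 g → 55.78 wt%.
Difference = 36.38 − 55.78 = -19.40 percentage points.

-19.40 percentage points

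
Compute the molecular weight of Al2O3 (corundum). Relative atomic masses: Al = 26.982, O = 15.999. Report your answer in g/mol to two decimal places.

M = 2·26.982 + 3·15.999

101.96 g/mol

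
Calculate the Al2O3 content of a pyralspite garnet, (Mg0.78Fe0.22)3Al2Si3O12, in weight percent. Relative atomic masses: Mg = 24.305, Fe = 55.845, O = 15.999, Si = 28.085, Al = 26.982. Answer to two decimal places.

Formula mass = 423.938 g/mol.
2 Al → 1.0000 mol Al2O3 per formula unit; M(Al2O3) = 101.961, so Al2O3 mass = 101.961 g.
101.961/423.938 × 100 = 24.05 wt%.

24.05 wt%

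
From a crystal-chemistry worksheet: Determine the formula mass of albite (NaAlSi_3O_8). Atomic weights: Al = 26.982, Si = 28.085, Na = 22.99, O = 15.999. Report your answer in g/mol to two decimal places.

262.22 g/mol

M = 1×22.99 + 1×26.982 + 3×28.085 + 8×15.999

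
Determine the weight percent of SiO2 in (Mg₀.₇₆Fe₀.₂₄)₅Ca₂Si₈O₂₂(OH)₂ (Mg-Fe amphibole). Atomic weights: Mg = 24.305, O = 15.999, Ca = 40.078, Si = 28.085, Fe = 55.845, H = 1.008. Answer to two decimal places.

Formula mass = 850.201 g/mol.
8 Si → 8.0000 mol SiO2 per formula unit; M(SiO2) = 60.083, so SiO2 mass = 480.664 g.
480.664/850.201 × 100 = 56.54 wt%.

56.54 wt%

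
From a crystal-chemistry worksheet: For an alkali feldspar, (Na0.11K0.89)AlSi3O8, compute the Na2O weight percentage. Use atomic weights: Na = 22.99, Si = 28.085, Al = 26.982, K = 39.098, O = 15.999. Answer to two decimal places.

1.23 wt%

M((Na0.11K0.89)AlSi3O8) = 276.555 g/mol; M(Na2O) = 61.979 g/mol.
Moles Na2O per formula unit = 0.11 Na ÷ 2 = 0.0550.
Na2O fraction = (0.0550 × 61.979) / 276.555 = 3.409/276.555 = 0.0123.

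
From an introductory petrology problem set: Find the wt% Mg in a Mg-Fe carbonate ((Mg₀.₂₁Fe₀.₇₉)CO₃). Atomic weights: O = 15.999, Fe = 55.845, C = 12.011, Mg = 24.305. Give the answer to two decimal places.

Molar mass of (Mg₀.₂₁Fe₀.₇₉)CO₃: 0.21*24.305 + 0.79*55.845 + 1*12.011 + 3*15.999 = 109.230 g/mol.
Mass of Mg per formula unit: 0.21 × 24.305 = 5.104 g.
Weight fraction Mg = 5.104 / 109.230 = 0.0467.

4.67 mass %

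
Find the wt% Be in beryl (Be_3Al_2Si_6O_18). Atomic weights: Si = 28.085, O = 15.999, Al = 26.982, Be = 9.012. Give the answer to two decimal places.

Formula mass = 3×9.012 + 2×26.982 + 6×28.085 + 18×15.999 = 537.492 g/mol, of which 27.036 g is Be.
So Be makes up 27.036/537.492 = 0.0503 of the mass, i.e. 5.03%.

5.03 mass %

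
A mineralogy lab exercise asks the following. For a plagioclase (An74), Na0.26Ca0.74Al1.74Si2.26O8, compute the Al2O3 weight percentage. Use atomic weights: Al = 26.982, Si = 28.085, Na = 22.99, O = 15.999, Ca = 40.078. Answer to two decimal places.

32.37 wt%

M(Na0.26Ca0.74Al1.74Si2.26O8) = 274.048 g/mol; M(Al2O3) = 101.961 g/mol.
Moles Al2O3 per formula unit = 1.74 Al ÷ 2 = 0.8700.
Al2O3 fraction = (0.8700 × 101.961) / 274.048 = 88.706/274.048 = 0.3237.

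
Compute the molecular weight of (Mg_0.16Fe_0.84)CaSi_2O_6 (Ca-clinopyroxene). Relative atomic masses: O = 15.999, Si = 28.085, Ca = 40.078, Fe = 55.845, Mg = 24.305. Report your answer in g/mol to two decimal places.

243.04 g/mol

The formula mass is the sum 0.16×24.305 + 0.84×55.845 + 1×40.078 + 2×28.085 + 6×15.999.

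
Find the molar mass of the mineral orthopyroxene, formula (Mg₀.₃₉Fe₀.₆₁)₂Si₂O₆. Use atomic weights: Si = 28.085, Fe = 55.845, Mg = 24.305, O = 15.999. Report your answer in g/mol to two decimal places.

Mg: 0.78 × 24.305 = 18.9579
Fe: 1.22 × 55.845 = 68.1309
Si: 2 × 28.085 = 56.1700
O: 6 × 15.999 = 95.9940
Summing the contributions gives the formula mass.

239.25 g/mol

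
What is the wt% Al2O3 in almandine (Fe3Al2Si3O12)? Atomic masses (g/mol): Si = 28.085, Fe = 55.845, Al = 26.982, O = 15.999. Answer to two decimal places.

20.48 wt%

Molar mass of Fe3Al2Si3O12 = 3×55.845 + 2×26.982 + 3×28.085 + 12×15.999 = 497.742 g/mol.
Each formula unit contains 2 Al, equivalent to 2/2 = 1.0000 mol Al2O3.
M(Al2O3) = 2×26.982 + 3×15.999 = 101.961 g/mol.
Mass of Al2O3 per formula unit = 1.0000 × 101.961 = 101.961 g.
Al2O3 wt% = 101.961 / 497.742 × 100 = 20.48%.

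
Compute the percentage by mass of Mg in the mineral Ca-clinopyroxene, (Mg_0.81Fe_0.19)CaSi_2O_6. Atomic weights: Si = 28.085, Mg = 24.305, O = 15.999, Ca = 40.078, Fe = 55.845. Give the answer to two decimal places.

8.85 weight percent

Molar mass of (Mg_0.81Fe_0.19)CaSi_2O_6: 0.81*24.305 + 0.19*55.845 + 1*40.078 + 2*28.085 + 6*15.999 = 222.540 g/mol.
Mass of Mg per formula unit: 0.81 × 24.305 = 19.687 g.
Weight fraction Mg = 19.687 / 222.540 = 0.0885.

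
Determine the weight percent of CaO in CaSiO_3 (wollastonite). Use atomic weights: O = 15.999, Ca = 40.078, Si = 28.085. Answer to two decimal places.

Molar mass of CaSiO_3 = 1·40.078 + 1·28.085 + 3·15.999 = 116.160 g/mol.
Each formula unit contains 1 Ca, equivalent to 1/1 = 1.0000 mol CaO.
M(CaO) = 1×40.078 + 1×15.999 = 56.077 g/mol.
Mass of CaO per formula unit = 1.0000 × 56.077 = 56.077 g.
CaO wt% = 56.077 / 116.160 × 100 = 48.28%.

48.28 wt%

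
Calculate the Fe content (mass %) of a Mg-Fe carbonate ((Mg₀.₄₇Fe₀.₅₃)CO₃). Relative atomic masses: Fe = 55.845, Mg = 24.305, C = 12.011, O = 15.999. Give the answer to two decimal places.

Formula mass = 0.47·24.305 + 0.53·55.845 + 1·12.011 + 3·15.999 = 101.029 g/mol, of which 29.598 g is Fe.
So Fe makes up 29.598/101.029 = 0.2930 of the mass, i.e. 29.30%.

29.30 mass %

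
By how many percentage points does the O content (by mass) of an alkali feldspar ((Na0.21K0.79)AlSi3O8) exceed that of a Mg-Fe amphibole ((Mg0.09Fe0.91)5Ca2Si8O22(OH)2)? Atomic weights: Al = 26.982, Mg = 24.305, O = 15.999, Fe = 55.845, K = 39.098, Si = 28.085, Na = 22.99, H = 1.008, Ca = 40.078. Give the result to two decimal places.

M((Na0.21K0.79)AlSi3O8) = 274.944 g/mol, so wt% O = 127.992/274.944 × 100 = 46.55%.
M((Mg0.09Fe0.91)5Ca2Si8O22(OH)2) = 955.860 g/mol, so wt% O = 383.976/955.860 × 100 = 40.17%.
46.55 − 40.17 = 6.38 pp.

6.38 percentage points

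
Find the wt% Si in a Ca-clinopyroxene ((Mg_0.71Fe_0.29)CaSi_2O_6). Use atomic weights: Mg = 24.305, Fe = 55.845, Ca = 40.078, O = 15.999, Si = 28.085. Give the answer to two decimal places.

24.89 weight percent

Molar mass of (Mg_0.71Fe_0.29)CaSi_2O_6: 0.71*24.305 + 0.29*55.845 + 1*40.078 + 2*28.085 + 6*15.999 = 225.694 g/mol.
Mass of Si per formula unit: 2 × 28.085 = 56.170 g.
Weight fraction Si = 56.170 / 225.694 = 0.2489.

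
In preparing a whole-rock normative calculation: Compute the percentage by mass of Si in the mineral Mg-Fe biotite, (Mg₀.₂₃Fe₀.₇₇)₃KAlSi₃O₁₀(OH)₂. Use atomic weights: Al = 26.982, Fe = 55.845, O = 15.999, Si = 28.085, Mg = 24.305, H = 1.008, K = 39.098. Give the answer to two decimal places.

17.19 weight percent

M((Mg₀.₂₃Fe₀.₇₇)₃KAlSi₃O₁₀(OH)₂) = 490.111 g/mol.
Si contributes 3 × 28.085 = 84.255 g per mole.
84.255/490.111 = 0.1719 → 17.19%.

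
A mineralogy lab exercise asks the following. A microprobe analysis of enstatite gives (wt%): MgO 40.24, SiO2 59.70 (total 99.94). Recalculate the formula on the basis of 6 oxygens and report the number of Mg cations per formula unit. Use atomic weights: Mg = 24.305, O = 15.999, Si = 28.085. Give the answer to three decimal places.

40.24 wt% MgO ÷ 40.304 g/mol = 0.99841 mol, giving 0.99841 Mg and 0.99841 O.
59.70 wt% SiO2 ÷ 60.083 g/mol = 0.99363 mol, giving 0.99363 Si and 1.98726 O.
Oxygen sums to 2.98567; scaling by 6/2.98567 = 2.00960 puts the formula on 6 O.
Mg: 0.99841 × 2.00960 = 2.006 atoms per formula unit.

2.006 Mg apfu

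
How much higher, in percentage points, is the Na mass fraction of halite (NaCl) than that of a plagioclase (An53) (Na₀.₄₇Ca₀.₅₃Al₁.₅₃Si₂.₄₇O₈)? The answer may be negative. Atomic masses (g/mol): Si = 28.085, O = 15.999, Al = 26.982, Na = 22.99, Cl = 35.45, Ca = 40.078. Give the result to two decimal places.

Na in NaCl: molar mass 58.440 g/mol; 1×22.99 = 22.990 g → 39.34 wt%.
Na in Na₀.₄₇Ca₀.₅₃Al₁.₅₃Si₂.₄₇O₈: molar mass 270.691 g/mol; 0.47×22.99 = 10.805 g → 3.99 wt%.
Difference = 39.34 − 3.99 = 35.35 percentage points.

35.35 percentage points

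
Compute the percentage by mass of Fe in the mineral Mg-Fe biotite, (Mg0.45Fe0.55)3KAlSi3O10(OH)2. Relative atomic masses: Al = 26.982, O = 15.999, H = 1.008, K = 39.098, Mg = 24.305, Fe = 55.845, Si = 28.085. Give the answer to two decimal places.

Formula mass = 1.35·24.305 + 1.65·55.845 + 1·39.098 + 1·26.982 + 3·28.085 + 12·15.999 + 2·1.008 = 469.295 g/mol, of which 92.144 g is Fe.
So Fe makes up 92.144/469.295 = 0.1963 of the mass, i.e. 19.63%.

19.63 mass %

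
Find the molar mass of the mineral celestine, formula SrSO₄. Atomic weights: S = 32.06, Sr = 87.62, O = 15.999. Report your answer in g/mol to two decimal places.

183.68 g/mol

The formula mass is the sum 1×87.62 + 1×32.06 + 4×15.999.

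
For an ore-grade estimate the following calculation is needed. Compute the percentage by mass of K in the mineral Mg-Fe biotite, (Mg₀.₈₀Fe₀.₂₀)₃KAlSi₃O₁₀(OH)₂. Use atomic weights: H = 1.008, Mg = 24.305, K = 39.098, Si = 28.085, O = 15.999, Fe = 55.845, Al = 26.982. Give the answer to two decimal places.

Molar mass of (Mg₀.₈₀Fe₀.₂₀)₃KAlSi₃O₁₀(OH)₂: 2.40*24.305 + 0.60*55.845 + 1*39.098 + 1*26.982 + 3*28.085 + 12*15.999 + 2*1.008 = 436.178 g/mol.
Mass of K per formula unit: 1 × 39.098 = 39.098 g.
Weight fraction K = 39.098 / 436.178 = 0.0896.

8.96 weight percent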